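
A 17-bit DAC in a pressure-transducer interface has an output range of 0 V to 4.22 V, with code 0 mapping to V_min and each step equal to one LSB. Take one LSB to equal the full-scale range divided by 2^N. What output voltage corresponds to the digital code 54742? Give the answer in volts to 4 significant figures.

1.762 V

Span = 4.22 V. LSB = 4.22 V / 2^17.
V_out = 0 + 54742 × (4.22/131072) V
      = 0 + 1.76248 = 1.76248 V.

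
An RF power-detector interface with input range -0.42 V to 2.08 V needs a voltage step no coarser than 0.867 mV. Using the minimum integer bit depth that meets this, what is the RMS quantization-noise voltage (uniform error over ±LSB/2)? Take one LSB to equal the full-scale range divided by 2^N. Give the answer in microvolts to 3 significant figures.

176 µV

Full-scale range = 2.08 V − (-0.42 V) = 2.5 V.
Need 2^N ≥ 2.5 V / 0.867 mV = 2884 → N_min = 12.
Step size = 2.5/4096 V = 0.61035 mV.
σ_q = LSB/√12 = 0.61035 mV/3.4641 = 176 µV.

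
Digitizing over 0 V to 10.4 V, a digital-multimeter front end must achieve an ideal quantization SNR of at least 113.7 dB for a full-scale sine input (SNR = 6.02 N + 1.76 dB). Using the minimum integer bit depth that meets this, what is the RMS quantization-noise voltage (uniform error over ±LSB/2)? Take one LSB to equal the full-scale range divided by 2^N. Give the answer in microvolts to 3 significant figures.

5.73 µV

Span = 10.4 V.
6.02 N + 1.76 ≥ 113.7 gives N ≥ 18.595, so the minimum integer is 19.
LSB = 10.4 V / 2^19 = 19.836 µV.
RMS noise = LSB/√12 = 5.73 µV.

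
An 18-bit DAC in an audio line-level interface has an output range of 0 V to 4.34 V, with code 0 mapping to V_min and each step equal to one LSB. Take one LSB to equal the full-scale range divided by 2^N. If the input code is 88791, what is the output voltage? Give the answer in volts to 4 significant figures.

1.470 V

V_FS = 4.34 V. LSB = 4.34 V / 2^18.
V_out = V_min + code × LSB = 0 V + 88791 × 4.34 V / 262144
      = 0 V + 1.47000 V = 1.47000 V.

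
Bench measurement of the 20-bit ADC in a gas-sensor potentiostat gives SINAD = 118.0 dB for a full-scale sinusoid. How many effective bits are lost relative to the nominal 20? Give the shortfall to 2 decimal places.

ENOB = (SINAD − 1.76)/6.02 = (118.0 − 1.76)/6.02 = 19.3090 bits.
Lost resolution: 20 − 19.3090 = 0.6910 bits.

0.69 bits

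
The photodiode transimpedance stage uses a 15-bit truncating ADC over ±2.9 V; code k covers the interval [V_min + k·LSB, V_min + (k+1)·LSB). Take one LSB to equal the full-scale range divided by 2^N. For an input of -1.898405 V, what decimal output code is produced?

Range = 2.9 − (-2.9) = 5.8 V. LSB = 5.8 V / 2^15 ≈ 177.0 µV.
code = ⌊(V_in − V_min)/LSB⌋ = ⌊(V_in − V_min) × 2^15 / range⌋
     = ⌊(-1.898405 − (-2.9)) × 32768 / 5.8⌋ = ⌊1.001595 × 32768/5.8⌋
     = ⌊5658.666⌋ = 5658.

5658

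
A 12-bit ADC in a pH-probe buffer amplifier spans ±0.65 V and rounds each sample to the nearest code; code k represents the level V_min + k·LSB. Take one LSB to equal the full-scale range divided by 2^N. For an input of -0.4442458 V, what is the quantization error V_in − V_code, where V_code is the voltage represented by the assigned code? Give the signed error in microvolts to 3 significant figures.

Range = 0.65 − (-0.65) = 1.3 V. LSB = 1.3 V / 2^12 ≈ 317.4 µV.
(V_in − V_min)/LSB = (-0.4442458 − (-0.65)) × 4096/1.3 = 648.2840 → nearest code k = 648.
Reconstructed level: -0.65 + 648 × 1.3/4096 V = -0.4443359375 V.
Error = V_in − V_code = -0.4442458 − (-0.4443359375) = +90.1 µV.

+90.1 µV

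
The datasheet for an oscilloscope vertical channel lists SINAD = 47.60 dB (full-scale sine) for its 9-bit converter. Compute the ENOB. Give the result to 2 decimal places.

Inverting SNR = 6.02 N + 1.76: N_eff = (47.60 − 1.76)/6.02 = 7.6146.

7.61 bits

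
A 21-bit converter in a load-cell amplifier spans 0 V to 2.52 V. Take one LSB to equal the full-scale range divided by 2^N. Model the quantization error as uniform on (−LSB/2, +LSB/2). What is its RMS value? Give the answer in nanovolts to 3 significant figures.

Range is 2.52 V.
Step size = 2.52/2097152 V = 1.2016 µV.
RMS of a uniform error over width LSB is LSB/√12 = 347 nV.

347 nV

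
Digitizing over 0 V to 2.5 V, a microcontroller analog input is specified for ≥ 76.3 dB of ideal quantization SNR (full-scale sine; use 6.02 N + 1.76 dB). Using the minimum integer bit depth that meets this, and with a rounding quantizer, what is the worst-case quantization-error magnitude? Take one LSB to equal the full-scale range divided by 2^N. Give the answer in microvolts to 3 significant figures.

V_FS = 2.5 V.
N ≥ (76.3 − 1.76)/6.02 = 12.382 → N_min = 13.
LSB = 2.5 V ÷ 2^13 = 2.5/8192 V = 305.18 µV.
Half an LSB is 153 µV.

153 µV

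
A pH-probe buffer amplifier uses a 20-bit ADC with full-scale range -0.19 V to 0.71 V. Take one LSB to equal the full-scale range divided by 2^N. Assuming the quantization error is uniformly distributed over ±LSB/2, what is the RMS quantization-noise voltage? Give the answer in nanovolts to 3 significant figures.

248 nV

Span: 0.71 V − (-0.19 V) = 0.9 V.
Step size = 0.9/1048576 V = 0.85831 µV.
For a uniform distribution on [−LSB/2, +LSB/2], V_rms = LSB/√12 = 0.85831 µV/3.4641 = 248 nV.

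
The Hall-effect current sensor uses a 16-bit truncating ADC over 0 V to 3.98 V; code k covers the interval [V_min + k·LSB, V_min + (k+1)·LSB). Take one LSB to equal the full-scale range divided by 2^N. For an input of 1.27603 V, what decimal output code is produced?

21011

Span = 3.98 V. LSB = 3.98 V / 2^16 ≈ 60.73 µV.
code = ⌊(V_in − V_min)/LSB⌋ = ⌊(V_in − V_min) × 2^16 / range⌋
     = ⌊(1.27603 − (0)) × 65536 / 3.98⌋ = ⌊1.27603 × 65536/3.98⌋
     = ⌊21011.533⌋ = 21011.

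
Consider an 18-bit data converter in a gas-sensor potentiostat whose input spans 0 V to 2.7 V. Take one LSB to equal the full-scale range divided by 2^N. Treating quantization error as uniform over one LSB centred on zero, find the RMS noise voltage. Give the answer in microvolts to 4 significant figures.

V_FS = 2.7 V.
One LSB is 2.7 V / 262144 = 10.2997 µV.
For a uniform distribution on [−LSB/2, +LSB/2], V_rms = LSB/√12 = 10.2997 µV/3.4641 = 2.973 µV.

2.973 µV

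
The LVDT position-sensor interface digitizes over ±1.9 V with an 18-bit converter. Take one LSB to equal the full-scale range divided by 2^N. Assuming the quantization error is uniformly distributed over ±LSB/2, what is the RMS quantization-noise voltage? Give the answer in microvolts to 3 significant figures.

The full-scale span is 1.9 − (-1.9) = 3.8 V.
One LSB is 3.8 V / 262144 = 14.496 µV.
σ_q = LSB/√12 = 14.496 µV/3.4641 = 4.18 µV.

4.18 µV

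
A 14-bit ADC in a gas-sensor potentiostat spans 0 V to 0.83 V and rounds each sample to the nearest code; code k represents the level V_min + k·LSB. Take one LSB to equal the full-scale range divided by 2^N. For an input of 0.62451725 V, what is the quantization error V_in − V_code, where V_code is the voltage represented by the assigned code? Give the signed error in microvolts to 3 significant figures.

Range is 0.83 V. LSB = 0.83 V / 2^14 ≈ 50.66 µV.
(V_in − V_min)/LSB = (0.62451725 − (0)) × 16384/0.83 = 12327.8200 → nearest code k = 12328.
V_code = V_min + k × range/2^14 = 0 + 12328 × 0.83/16384 = 0.62452636719 V.
Error = V_in − V_code = 0.62451725 − (0.62452636719) = −9.12 µV.

−9.12 µV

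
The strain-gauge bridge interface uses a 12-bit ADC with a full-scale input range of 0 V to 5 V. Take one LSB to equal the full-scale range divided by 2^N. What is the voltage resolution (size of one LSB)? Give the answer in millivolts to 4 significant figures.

V_FS = 5 V.
2^12 = 4096 levels.
One LSB is 5 V / 4096 = 1.221 mV.

1.221 mV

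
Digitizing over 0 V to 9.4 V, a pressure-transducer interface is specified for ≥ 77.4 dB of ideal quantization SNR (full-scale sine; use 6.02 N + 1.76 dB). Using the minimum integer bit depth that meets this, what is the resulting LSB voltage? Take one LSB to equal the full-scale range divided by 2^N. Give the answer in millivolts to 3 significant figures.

Full-scale range = 9.4 V.
N ≥ (77.4 − 1.76)/6.02 = 12.565 → N_min = 13.
One LSB is 9.4 V / 8192 = 1.15 mV.

1.15 mV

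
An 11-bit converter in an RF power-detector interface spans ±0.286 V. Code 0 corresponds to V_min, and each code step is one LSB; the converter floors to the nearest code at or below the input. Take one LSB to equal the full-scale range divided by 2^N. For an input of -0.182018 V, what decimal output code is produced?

The full-scale span is 0.286 − (-0.286) = 0.572 V. LSB = 0.572 V / 2^11 ≈ 279.3 µV.
(V_in − V_min) × 2^11/range = (-0.182018 − (-0.286)) × 2048/0.572 = 372.299.
Floor → code = 372.

372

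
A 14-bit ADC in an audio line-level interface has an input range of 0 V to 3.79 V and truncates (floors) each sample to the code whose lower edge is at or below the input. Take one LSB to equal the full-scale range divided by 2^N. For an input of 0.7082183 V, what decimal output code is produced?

Span = 3.79 V. LSB = 3.79 V / 2^14 ≈ 231.3 µV.
V_in − V_min = 0.7082183 − (0) = 0.7082183 V.
Divide by LSB: 0.7082183 × 16384/3.79 = 3061.5959.
Truncating gives code 3061.

3061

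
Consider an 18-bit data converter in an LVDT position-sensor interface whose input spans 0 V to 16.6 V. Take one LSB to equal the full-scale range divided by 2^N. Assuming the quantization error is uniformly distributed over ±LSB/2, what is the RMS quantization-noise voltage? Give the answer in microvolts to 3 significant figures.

18.3 µV

V_FS = 16.6 V.
LSB = 16.6 V / 2^18 = 63.324 µV.
For a uniform distribution on [−LSB/2, +LSB/2], V_rms = LSB/√12 = 63.324 µV/3.4641 = 18.3 µV.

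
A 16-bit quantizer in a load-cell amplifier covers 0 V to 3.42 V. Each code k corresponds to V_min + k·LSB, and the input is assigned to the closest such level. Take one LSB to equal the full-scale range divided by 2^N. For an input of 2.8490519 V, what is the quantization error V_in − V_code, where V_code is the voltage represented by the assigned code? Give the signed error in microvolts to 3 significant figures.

V_FS = 3.42 V. LSB = 3.42 V / 2^16 ≈ 52.19 µV.
(V_in − V_min)/LSB = (2.8490519 − (0)) × 65536/3.42 = 54595.1653 → nearest code k = 54595.
V_code = 0 + (54595/65536) × 3.42 = 2.8490432739 V.
Error = V_in − V_code = 2.8490519 − (2.8490432739) = +8.63 µV.

+8.63 µV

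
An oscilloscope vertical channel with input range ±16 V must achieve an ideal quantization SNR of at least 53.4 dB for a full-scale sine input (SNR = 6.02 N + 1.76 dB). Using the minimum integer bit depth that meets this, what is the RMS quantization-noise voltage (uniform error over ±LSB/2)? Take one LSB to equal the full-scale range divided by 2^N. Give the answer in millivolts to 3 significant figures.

Full-scale range = 16 V − (-16 V) = 32 V.
6.02 N + 1.76 ≥ 53.4 gives N ≥ 8.578, so the minimum integer is 9.
One LSB is 32 V / 512 = 62.500 mV.
RMS noise = LSB/√12 = 18.0 mV.

18.0 mV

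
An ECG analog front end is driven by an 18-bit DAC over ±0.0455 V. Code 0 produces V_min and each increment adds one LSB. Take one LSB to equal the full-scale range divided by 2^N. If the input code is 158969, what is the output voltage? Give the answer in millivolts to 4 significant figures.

Full-scale range = 0.0455 V − (-0.0455 V) = 0.091 V. LSB = 0.091 V / 2^18.
Output = V_min + (158969/262144) × range = -0.0455 + 0.606419 × 0.091 V
      = -0.0455 + 0.0551841 = 0.00968409 V.

9.684 mV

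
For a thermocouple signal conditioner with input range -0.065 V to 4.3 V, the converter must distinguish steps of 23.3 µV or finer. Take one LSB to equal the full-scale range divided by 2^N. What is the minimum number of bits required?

18 bits

Full-scale range = 4.3 V − (-0.065 V) = 4.365 V.
Levels needed ≥ 4.365/23.3 µV = 187300. 2^18 = 262144 suffices, so N_min = 18.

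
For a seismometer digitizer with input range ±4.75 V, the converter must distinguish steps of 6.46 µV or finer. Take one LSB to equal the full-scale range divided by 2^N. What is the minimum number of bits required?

21 bits

Range = 4.75 − (-4.75) = 9.5 V.
Required number of levels: 9.5/6.46 µV = 1.4706e6; smallest N with 2^N ≥ that is 21.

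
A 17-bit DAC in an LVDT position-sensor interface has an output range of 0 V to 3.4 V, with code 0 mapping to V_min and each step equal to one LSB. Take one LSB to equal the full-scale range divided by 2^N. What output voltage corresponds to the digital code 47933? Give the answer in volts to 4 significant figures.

1.243 V

Full-scale range = 3.4 V. LSB = 3.4 V / 2^17.
Output = V_min + (47933/131072) × range = 0 + 0.365700 × 3.4 V
      = 0 V + 1.24338 V = 1.24338 V.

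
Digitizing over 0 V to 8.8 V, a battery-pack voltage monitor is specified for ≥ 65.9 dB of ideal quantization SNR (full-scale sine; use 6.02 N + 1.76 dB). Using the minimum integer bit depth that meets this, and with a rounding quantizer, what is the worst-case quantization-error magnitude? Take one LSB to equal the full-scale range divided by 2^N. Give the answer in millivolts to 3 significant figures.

V_FS = 8.8 V.
Solving 6.02 N ≥ 65.9 − 1.76: N ≥ 10.654. Round up → N = 11.
LSB = 8.8 V ÷ 2^11 = 8.8/2048 V = 4.2969 mV.
Half an LSB is 2.15 mV.

2.15 mV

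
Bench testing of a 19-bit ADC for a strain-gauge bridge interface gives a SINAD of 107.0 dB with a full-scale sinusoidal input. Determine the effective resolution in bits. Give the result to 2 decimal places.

17.48 bits

ENOB = (107.0 − 1.76)/6.02 = 17.4817 bits.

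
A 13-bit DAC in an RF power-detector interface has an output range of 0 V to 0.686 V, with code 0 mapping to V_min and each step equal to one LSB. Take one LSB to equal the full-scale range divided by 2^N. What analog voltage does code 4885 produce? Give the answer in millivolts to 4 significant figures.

V_FS = 0.686 V. LSB = 0.686 V / 2^13.
V_out = V_min + code × LSB = 0 V + 4885 × 0.686 V / 8192
      = 0 V + 0.409071 V = 0.409071 V.

409.1 mV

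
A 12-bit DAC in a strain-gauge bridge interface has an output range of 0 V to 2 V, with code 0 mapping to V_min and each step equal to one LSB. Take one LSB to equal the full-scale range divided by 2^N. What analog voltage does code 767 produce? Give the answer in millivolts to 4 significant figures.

374.5 mV

Range is 2 V. LSB = 2 V / 2^12.
V_out = 0 + 767 × (2/4096) V
      = 0 V + 0.374512 V = 0.374512 V.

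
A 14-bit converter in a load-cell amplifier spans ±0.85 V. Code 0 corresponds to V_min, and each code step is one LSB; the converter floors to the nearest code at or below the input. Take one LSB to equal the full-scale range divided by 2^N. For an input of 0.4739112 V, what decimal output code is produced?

Full-scale range = 0.85 V − (-0.85 V) = 1.7 V. LSB = 1.7 V / 2^14 ≈ 103.8 µV.
code = ⌊(V_in − V_min)/LSB⌋ = ⌊(V_in − V_min) × 2^14 / range⌋
     = ⌊(0.4739112 − (-0.85)) × 16384 / 1.7⌋ = ⌊1.3239112 × 16384/1.7⌋
     = ⌊12759.389⌋ = 12759.

12759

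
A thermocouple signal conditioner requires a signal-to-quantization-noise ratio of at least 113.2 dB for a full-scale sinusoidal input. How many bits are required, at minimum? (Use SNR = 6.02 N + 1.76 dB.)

19 bits

Required N = ⌈(113.2 − 1.76)/6.02⌉ = ⌈18.512⌉ = 19.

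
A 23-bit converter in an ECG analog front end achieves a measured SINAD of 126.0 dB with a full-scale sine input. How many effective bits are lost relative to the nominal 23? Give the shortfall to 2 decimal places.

N_eff = (126.0 − 1.76)/6.02 = 20.6379 bits.
Shortfall = 23 − 20.6379 = 2.3621 bits.

2.36 bits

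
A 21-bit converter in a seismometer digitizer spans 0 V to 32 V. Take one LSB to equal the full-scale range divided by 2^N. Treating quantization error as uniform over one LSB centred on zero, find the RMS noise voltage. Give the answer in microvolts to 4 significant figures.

4.405 µV

V_FS = 32 V.
LSB = 32 V / 2^21 = 15.2588 µV.
V_rms = LSB/√12 = 15.2588 µV / √12 = 4.405 µV.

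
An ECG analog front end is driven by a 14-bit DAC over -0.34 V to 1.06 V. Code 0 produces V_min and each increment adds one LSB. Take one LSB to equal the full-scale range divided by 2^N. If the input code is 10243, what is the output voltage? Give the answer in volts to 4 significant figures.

0.5353 V

Full-scale range = 1.06 V − (-0.34 V) = 1.4 V. LSB = 1.4 V / 2^14.
V_out = V_min + code × LSB = -0.34 V + 10243 × 1.4 V / 16384
      = -0.34 + 0.875256 = 0.535256 V.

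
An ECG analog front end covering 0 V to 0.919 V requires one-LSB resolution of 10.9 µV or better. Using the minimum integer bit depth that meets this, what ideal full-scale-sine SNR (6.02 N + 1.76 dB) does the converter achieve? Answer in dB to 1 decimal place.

V_FS = 0.919 V.
Required number of levels: 0.919/10.9 µV = 84312; smallest N with 2^N ≥ that is 17.
SNR = 6.02 × 17 + 1.76 = 104.10 dB.

104.1 dB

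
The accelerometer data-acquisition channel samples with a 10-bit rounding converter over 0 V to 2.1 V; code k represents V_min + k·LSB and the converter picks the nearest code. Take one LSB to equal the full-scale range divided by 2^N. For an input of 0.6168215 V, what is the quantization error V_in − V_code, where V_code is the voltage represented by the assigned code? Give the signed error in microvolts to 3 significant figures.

−464 µV

Range is 2.1 V. LSB = 2.1 V / 2^10 ≈ 2.051 mV.
(0.6168215 − (0)) / LSB = 0.6168215 × 1024/2.1 = 300.7739. Nearest integer: k = 301.
V_code = V_min + k × range/2^10 = 0 + 301 × 2.1/1024 = 0.6172851563 V.
e = 0.6168215 − (0.6172851563) = −464 µV.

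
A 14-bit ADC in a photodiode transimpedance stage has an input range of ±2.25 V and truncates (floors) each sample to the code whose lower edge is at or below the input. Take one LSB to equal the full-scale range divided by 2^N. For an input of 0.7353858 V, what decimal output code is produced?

10869

The full-scale span is 2.25 − (-2.25) = 4.5 V. LSB = 4.5 V / 2^14 ≈ 274.7 µV.
code = ⌊(V_in − V_min)/LSB⌋ = ⌊(V_in − V_min) × 2^14 / range⌋
     = ⌊(0.7353858 − (-2.25)) × 16384 / 4.5⌋ = ⌊2.9853858 × 16384/4.5⌋
     = ⌊10869.458⌋ = 10869.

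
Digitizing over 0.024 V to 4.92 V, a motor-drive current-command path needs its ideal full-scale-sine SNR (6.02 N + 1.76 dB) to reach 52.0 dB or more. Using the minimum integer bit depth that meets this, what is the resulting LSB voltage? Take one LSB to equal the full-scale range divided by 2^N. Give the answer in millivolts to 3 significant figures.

Full-scale range = 4.92 V − (0.024 V) = 4.896 V.
Solving 6.02 N ≥ 52.0 − 1.76: N ≥ 8.346. Round up → N = 9.
LSB = 4.896 V / 2^9 = 9.56 mV.

9.56 mV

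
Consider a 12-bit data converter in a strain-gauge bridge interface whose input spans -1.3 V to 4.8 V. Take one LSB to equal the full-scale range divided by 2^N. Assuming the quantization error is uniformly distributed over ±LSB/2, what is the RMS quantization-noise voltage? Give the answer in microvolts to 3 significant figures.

The full-scale span is 4.8 − (-1.3) = 6.1 V.
LSB = 6.1 V ÷ 2^12 = 6.1/4096 V = 1.4893 mV.
σ_q = LSB/√12 = 1.4893 mV/3.4641 = 430 µV.

430 µV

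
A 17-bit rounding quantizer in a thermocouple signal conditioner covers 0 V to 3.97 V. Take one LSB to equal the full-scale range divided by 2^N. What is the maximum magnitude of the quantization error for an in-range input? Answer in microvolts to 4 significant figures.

Full-scale range = 3.97 V.
LSB = 3.97 V / 2^17 = 30.2887 µV.
A rounding quantizer has |error| ≤ LSB/2 = 15.14 µV.

15.14 µV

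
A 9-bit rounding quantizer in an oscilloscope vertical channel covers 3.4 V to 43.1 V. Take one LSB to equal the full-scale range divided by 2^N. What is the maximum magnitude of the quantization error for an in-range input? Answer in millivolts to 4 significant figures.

The full-scale span is 43.1 − (3.4) = 39.7 V.
LSB = 39.7 V / 2^9 = 77.5391 mV.
A rounding quantizer has |error| ≤ LSB/2 = 38.77 mV.

38.77 mV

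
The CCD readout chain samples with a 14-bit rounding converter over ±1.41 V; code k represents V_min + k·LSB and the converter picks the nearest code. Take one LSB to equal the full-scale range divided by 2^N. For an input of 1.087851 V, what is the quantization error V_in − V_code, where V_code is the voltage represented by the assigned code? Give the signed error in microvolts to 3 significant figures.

Span: 1.41 V − (-1.41 V) = 2.82 V. LSB = 2.82 V / 2^14 ≈ 172.1 µV.
Position in LSBs: (1.087851 − (-1.41)) × 16384/2.82 = 14512.3372; rounding gives k = 14512.
V_code = V_min + k × range/2^14 = -1.41 + 14512 × 2.82/16384 = 1.0877929688 V.
Error = V_in − V_code = 1.087851 − (1.0877929688) = +58.0 µV.

+58.0 µV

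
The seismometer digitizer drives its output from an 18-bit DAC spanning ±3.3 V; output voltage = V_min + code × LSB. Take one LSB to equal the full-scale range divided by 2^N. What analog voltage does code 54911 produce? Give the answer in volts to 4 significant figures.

-1.918 V

The full-scale span is 3.3 − (-3.3) = 6.6 V. LSB = 6.6 V / 2^18.
Output = V_min + (54911/262144) × range = -3.3 + 0.209469 × 6.6 V
      = -3.3 + 1.38249 = -1.91751 V.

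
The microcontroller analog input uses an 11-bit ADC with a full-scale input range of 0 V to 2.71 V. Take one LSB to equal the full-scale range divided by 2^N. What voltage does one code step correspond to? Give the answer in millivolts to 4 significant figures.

Range is 2.71 V.
2^11 = 2048 levels.
One LSB is 2.71 V / 2048 = 1.323 mV.

1.323 mV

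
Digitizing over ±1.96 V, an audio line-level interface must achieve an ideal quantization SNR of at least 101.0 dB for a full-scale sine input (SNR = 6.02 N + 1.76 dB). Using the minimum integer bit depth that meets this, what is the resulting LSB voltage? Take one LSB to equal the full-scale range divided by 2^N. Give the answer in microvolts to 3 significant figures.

Full-scale range = 1.96 V − (-1.96 V) = 3.92 V.
6.02 N + 1.76 ≥ 101.0 gives N ≥ 16.485, so the minimum integer is 17.
One LSB is 3.92 V / 131072 = 29.9 µV.

29.9 µV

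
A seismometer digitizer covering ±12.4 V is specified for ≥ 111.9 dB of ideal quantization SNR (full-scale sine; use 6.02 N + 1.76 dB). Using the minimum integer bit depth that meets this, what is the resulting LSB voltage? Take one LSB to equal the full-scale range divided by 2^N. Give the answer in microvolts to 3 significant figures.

47.3 µV

Span: 12.4 V − (-12.4 V) = 24.8 V.
6.02 N + 1.76 ≥ 111.9 gives N ≥ 18.296, so the minimum integer is 19.
LSB = 24.8 V ÷ 2^19 = 24.8/524288 V = 47.3 µV.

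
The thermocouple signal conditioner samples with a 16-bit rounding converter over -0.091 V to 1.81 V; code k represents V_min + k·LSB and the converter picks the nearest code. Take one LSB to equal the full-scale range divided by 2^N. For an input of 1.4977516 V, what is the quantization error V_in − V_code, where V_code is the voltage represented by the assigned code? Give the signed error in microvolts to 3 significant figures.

Range = 1.81 − (-0.091) = 1.901 V. LSB = 1.901 V / 2^16 ≈ 29.01 µV.
Position in LSBs: (1.4977516 − (-0.091)) × 65536/1.901 = 54771.3966; rounding gives k = 54771.
Reconstructed level: -0.091 + 54771 × 1.901/65536 V = 1.4977400970 V.
Error = V_in − V_code = 1.4977516 − (1.4977400970) = +11.5 µV.

+11.5 µV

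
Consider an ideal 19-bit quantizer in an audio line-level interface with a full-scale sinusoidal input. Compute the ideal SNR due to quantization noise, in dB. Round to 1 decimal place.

116.1 dB

SNR = 6.02·19 + 1.76 = 116.14 dB.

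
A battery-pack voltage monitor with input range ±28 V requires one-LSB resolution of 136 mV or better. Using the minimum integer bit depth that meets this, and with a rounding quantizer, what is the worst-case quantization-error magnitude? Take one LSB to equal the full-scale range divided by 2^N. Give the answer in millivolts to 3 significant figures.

54.7 mV

The full-scale span is 28 − (-28) = 56 V.
Required number of levels: 56/136 mV = 411.76; smallest N with 2^N ≥ that is 9.
Step size = 56/512 V = 109.38 mV.
|e|_max = LSB/2 = 54.7 mV.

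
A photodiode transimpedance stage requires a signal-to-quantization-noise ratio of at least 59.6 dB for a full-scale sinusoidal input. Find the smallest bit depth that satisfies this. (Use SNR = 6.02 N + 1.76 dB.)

6.02 N + 1.76 ≥ 59.6 gives N ≥ 9.608, so the minimum integer is 10.

10 bits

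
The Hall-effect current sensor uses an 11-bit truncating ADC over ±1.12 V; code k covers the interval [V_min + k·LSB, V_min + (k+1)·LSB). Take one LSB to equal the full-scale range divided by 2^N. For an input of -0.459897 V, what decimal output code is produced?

The full-scale span is 1.12 − (-1.12) = 2.24 V. LSB = 2.24 V / 2^11 ≈ 1.094 mV.
code = ⌊(V_in − V_min)/LSB⌋ = ⌊(V_in − V_min) × 2^11 / range⌋
     = ⌊(-0.459897 − (-1.12)) × 2048 / 2.24⌋ = ⌊0.660103 × 2048/2.24⌋
     = ⌊603.523⌋ = 603.

603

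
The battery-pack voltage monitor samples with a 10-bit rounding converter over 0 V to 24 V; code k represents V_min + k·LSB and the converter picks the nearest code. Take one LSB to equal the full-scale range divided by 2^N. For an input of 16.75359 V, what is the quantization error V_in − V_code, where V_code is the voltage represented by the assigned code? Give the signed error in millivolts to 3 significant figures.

V_FS = 24 V. LSB = 24 V / 2^10 ≈ 23.44 mV.
(V_in − V_min)/LSB = (16.75359 − (0)) × 1024/24 = 714.8198 → nearest code k = 715.
Reconstructed level: 0 + 715 × 24/1024 V = 16.75781250 V.
Error = V_in − V_code = 16.75359 − (16.75781250) = −4.22 mV.

−4.22 mV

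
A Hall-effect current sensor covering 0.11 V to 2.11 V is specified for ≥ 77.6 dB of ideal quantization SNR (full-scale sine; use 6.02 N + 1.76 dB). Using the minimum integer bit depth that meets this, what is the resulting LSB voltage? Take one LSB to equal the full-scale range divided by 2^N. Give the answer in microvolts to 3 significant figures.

Range = 2.11 − (0.11) = 2 V.
6.02 N + 1.76 ≥ 77.6 gives N ≥ 12.598, so the minimum integer is 13.
LSB = 2 V / 2^13 = 244 µV.

244 µV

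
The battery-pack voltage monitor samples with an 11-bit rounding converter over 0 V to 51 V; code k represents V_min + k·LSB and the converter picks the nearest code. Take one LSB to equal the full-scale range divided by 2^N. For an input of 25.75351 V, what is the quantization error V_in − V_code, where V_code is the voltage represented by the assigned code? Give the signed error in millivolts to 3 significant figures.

+4.49 mV

V_FS = 51 V. LSB = 51 V / 2^11 ≈ 24.90 mV.
(V_in − V_min)/LSB = (25.75351 − (0)) × 2048/51 = 1034.1802 → nearest code k = 1034.
Reconstructed level: 0 + 1034 × 51/2048 V = 25.74902344 V.
e = 25.75351 − (25.74902344) = +4.49 mV.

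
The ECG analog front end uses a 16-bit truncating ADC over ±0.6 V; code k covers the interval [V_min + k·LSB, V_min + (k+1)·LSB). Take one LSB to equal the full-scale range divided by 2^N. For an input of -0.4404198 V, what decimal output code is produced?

Full-scale range = 0.6 V − (-0.6 V) = 1.2 V. LSB = 1.2 V / 2^16 ≈ 18.31 µV.
code = ⌊(V_in − V_min)/LSB⌋ = ⌊(V_in − V_min) × 2^16 / range⌋
     = ⌊(-0.4404198 − (-0.6)) × 65536 / 1.2⌋ = ⌊0.1595802 × 65536/1.2⌋
     = ⌊8715.207⌋ = 8715.

8715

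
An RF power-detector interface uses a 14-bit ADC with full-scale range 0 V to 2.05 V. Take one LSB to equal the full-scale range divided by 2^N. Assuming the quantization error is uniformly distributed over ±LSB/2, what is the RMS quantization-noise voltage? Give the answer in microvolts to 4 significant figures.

36.12 µV

Full-scale range = 2.05 V.
One LSB is 2.05 V / 16384 = 125.122 µV.
RMS of a uniform error over width LSB is LSB/√12 = 36.12 µV.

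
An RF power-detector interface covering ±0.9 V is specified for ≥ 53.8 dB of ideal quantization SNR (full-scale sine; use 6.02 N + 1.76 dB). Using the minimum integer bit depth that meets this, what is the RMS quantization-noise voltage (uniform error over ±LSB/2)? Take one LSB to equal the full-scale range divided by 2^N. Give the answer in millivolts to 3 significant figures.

1.01 mV

The full-scale span is 0.9 − (-0.9) = 1.8 V.
Required N = ⌈(53.8 − 1.76)/6.02⌉ = ⌈8.645⌉ = 9.
LSB = 1.8 V / 2^9 = 3.5156 mV.
RMS noise = LSB/√12 = 1.01 mV.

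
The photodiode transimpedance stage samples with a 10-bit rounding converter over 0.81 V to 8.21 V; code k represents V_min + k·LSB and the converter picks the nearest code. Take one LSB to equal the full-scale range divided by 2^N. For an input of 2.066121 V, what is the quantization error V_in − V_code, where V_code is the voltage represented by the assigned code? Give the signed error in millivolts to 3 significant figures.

The full-scale span is 8.21 − (0.81) = 7.4 V. LSB = 7.4 V / 2^10 ≈ 7.227 mV.
Position in LSBs: (2.066121 − (0.81)) × 1024/7.4 = 173.8200; rounding gives k = 174.
Reconstructed level: 0.81 + 174 × 7.4/1024 V = 2.067421875 V.
V_in − V_code = 2.066121 − (2.067421875) = −1.30 mV.

−1.30 mV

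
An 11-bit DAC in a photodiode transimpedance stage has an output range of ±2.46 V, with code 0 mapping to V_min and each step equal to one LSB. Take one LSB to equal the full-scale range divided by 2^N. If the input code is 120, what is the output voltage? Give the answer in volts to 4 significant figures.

The full-scale span is 2.46 − (-2.46) = 4.92 V. LSB = 4.92 V / 2^11.
V_out = V_min + code × LSB = -2.46 V + 120 × 4.92 V / 2048
      = -2.46 V + 0.288281 V = -2.17172 V.

-2.172 V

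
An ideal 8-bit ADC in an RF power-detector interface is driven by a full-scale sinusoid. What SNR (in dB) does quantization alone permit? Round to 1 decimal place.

49.9 dB

SNR = 6.02·8 + 1.76 = 49.92 dB.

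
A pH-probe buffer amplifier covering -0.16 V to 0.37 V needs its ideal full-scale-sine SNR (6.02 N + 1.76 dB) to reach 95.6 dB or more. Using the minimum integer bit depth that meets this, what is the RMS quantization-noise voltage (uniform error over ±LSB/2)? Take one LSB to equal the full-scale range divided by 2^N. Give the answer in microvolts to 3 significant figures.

2.33 µV

Range = 0.37 − (-0.16) = 0.53 V.
Solving 6.02 N ≥ 95.6 − 1.76: N ≥ 15.588. Round up → N = 16.
LSB = 0.53 V ÷ 2^16 = 0.53/65536 V = 8.0872 µV.
σ_q = LSB/√12 = 8.0872 µV/3.4641 = 2.33 µV.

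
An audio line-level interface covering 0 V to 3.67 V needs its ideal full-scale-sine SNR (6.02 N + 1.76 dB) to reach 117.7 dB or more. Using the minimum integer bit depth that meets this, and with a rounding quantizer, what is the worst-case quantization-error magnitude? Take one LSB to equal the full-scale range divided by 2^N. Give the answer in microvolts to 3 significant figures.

1.75 µV

Full-scale range = 3.67 V.
N ≥ (117.7 − 1.76)/6.02 = 19.259 → N_min = 20.
One LSB is 3.67 V / 1048576 = 3.5000 µV.
Max error for round-to-nearest is LSB/2 = 1.75 µV.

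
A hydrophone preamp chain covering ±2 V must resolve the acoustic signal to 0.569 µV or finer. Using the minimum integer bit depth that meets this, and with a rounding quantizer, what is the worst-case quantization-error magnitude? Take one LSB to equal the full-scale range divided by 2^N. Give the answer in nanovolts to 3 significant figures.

238 nV

Range = 2 − (-2) = 4 V.
Need 2^N ≥ 4 V / 0.569 µV = 7.030e6 → N_min = 23.
LSB = 4 V / 2^23 = 476.84 nV.
Half an LSB is 238 nV.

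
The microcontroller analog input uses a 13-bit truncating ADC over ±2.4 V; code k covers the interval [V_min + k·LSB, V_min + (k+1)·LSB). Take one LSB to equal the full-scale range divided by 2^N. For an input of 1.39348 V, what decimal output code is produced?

Span: 2.4 V − (-2.4 V) = 4.8 V. LSB = 4.8 V / 2^13 ≈ 0.5859 mV.
(V_in − V_min) × 2^13/range = (1.39348 − (-2.4)) × 8192/4.8 = 6474.206.
Floor → code = 6474.

6474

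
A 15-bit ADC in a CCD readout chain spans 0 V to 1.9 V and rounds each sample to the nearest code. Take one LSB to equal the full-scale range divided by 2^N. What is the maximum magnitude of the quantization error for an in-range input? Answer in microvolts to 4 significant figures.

28.99 µV

V_FS = 1.9 V.
LSB = 1.9 V ÷ 2^15 = 1.9/32768 V = 57.9834 µV.
A rounding quantizer has |error| ≤ LSB/2 = 28.99 µV.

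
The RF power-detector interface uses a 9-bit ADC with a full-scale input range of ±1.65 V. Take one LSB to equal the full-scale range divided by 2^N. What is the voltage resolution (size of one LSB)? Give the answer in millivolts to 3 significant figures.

The full-scale span is 1.65 − (-1.65) = 3.3 V.
2^9 = 512 levels.
Step size = 3.3/512 V = 6.45 mV.

6.45 mV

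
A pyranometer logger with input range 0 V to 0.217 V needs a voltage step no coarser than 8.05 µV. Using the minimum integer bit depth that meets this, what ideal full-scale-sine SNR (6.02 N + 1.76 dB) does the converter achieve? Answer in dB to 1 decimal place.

Span = 0.217 V.
Need 2^N ≥ 0.217 V / 8.05 µV = 26960 → N_min = 15.
6.02(15) + 1.76 = 92.06 dB.

92.1 dB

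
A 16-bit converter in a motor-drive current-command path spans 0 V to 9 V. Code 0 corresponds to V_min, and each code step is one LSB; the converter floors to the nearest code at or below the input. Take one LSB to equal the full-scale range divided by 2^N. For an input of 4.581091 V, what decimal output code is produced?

Full-scale range = 9 V. LSB = 9 V / 2^16 ≈ 137.3 µV.
code = ⌊(V_in − V_min)/LSB⌋ = ⌊(V_in − V_min) × 2^16 / range⌋
     = ⌊(4.581091 − (0)) × 65536 / 9⌋ = ⌊4.581091 × 65536/9⌋
     = ⌊33358.487⌋ = 33358.

33358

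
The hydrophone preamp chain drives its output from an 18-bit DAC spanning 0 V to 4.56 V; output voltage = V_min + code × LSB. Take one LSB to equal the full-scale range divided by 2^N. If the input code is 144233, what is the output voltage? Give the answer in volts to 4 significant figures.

2.509 V

V_FS = 4.56 V. LSB = 4.56 V / 2^18.
Output = V_min + (144233/262144) × range = 0 + 0.550205 × 4.56 V
      = 0 + 2.50894 = 2.50894 V.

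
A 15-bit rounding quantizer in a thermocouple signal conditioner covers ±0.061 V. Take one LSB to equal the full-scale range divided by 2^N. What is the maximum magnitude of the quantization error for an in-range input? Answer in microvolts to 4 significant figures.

Range = 0.061 − (-0.061) = 0.122 V.
One LSB is 0.122 V / 32768 = 3.72314 µV.
|e|_max = LSB/2 = 1.862 µV.

1.862 µV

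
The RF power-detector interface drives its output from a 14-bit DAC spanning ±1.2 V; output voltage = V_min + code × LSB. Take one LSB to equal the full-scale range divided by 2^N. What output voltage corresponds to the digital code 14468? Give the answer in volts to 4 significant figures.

The full-scale span is 1.2 − (-1.2) = 2.4 V. LSB = 2.4 V / 2^14.
Output = V_min + (14468/16384) × range = -1.2 + 0.883057 × 2.4 V
      = -1.2 + 2.11934 = 0.919336 V.

0.9193 V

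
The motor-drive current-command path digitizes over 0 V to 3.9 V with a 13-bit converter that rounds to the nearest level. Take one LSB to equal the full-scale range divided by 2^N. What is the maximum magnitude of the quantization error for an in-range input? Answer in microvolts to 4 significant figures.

238.0 µV

Range is 3.9 V.
Step size = 3.9/8192 V = 476.074 µV.
A rounding quantizer has |error| ≤ LSB/2 = 238.0 µV.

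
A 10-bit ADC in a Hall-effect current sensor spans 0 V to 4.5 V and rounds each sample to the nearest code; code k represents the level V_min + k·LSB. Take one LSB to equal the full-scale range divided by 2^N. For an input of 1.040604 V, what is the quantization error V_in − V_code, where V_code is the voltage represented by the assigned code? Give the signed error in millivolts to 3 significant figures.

−0.900 mV

Range is 4.5 V. LSB = 4.5 V / 2^10 ≈ 4.395 mV.
(V_in − V_min)/LSB = (1.040604 − (0)) × 1024/4.5 = 236.7952 → nearest code k = 237.
V_code = 0 + (237/1024) × 4.5 = 1.041503906 V.
V_in − V_code = 1.040604 − (1.041503906) = −0.900 mV.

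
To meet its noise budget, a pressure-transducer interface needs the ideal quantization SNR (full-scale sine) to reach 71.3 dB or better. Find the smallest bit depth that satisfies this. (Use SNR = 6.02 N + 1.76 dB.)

N ≥ (71.3 − 1.76)/6.02 = 11.551 → N_min = 12.

12 bits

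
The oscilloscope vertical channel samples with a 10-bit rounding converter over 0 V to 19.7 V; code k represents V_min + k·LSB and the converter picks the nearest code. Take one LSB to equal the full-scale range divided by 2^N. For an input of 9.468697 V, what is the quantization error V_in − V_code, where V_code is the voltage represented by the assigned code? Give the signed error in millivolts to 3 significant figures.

Full-scale range = 19.7 V. LSB = 19.7 V / 2^10 ≈ 19.24 mV.
(V_in − V_min)/LSB = (9.468697 − (0)) × 1024/19.7 = 492.1800 → nearest code k = 492.
Reconstructed level: 0 + 492 × 19.7/1024 V = 9.465234375 V.
Error = V_in − V_code = 9.468697 − (9.465234375) = +3.46 mV.

+3.46 mV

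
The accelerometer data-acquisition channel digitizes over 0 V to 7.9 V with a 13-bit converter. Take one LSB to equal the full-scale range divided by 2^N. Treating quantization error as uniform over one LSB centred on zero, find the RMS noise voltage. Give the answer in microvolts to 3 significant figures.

V_FS = 7.9 V.
One LSB is 7.9 V / 8192 = 0.96436 mV.
V_rms = LSB/√12 = 0.96436 mV / √12 = 278 µV.

278 µV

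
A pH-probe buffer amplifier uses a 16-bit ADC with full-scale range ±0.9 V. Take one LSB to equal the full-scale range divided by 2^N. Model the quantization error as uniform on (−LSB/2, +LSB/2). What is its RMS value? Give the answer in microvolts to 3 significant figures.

The full-scale span is 0.9 − (-0.9) = 1.8 V.
LSB = 1.8 V / 2^16 = 27.466 µV.
V_rms = LSB/√12 = 27.466 µV / √12 = 7.93 µV.

7.93 µV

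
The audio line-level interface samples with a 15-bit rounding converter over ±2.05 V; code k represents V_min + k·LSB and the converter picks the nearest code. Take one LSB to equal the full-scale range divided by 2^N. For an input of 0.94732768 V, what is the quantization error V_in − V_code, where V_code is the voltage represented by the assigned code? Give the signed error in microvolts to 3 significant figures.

+28.5 µV

Span: 2.05 V − (-2.05 V) = 4.1 V. LSB = 4.1 V / 2^15 ≈ 125.1 µV.
(0.94732768 − (-2.05)) / LSB = 2.99732768 × 32768/4.1 = 23955.2277. Nearest integer: k = 23955.
V_code = V_min + k × range/2^15 = -2.05 + 23955 × 4.1/32768 = 0.94729919434 V.
Error = V_in − V_code = 0.94732768 − (0.94729919434) = +28.5 µV.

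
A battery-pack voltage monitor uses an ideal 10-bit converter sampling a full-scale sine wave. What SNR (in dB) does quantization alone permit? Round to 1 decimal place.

6.02(10) + 1.76 = 60.20 + 1.76 = 61.96 dB.

62.0 dB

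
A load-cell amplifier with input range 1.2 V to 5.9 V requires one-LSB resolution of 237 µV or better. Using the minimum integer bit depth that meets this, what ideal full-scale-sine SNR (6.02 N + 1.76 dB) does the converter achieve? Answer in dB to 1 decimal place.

Range = 5.9 − (1.2) = 4.7 V.
Required number of levels: 4.7/237 µV = 19831; smallest N with 2^N ≥ that is 15.
SNR = 6.02 × 15 + 1.76 = 92.06 dB.

92.1 dB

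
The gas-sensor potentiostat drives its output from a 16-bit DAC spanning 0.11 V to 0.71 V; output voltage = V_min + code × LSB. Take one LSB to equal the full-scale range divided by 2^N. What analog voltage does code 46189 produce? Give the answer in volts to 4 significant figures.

The full-scale span is 0.71 − (0.11) = 0.6 V. LSB = 0.6 V / 2^16.
Output = V_min + (46189/65536) × range = 0.11 + 0.704788 × 0.6 V
      = 0.11 V + 0.422873 V = 0.532873 V.

0.5329 V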